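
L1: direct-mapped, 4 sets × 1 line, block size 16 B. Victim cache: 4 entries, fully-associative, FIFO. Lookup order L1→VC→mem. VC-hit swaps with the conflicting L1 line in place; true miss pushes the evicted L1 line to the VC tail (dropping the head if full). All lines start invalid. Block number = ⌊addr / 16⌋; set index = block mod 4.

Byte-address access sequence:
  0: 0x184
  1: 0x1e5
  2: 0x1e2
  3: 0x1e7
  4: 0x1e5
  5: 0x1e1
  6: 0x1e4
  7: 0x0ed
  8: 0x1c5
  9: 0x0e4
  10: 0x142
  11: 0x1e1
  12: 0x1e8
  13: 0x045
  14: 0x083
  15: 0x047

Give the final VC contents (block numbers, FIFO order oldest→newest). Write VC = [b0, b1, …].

VC = [24, 28, 20, 8]

  [0] addr=0x184 blk=24 s=0: MISS | VC []
  [1] addr=0x1e5 blk=30 s=2: MISS | VC []
  [2] addr=0x1e2 blk=30 s=2: L1-HIT | VC []
  [3] addr=0x1e7 blk=30 s=2: L1-HIT | VC []
  [4] addr=0x1e5 blk=30 s=2: L1-HIT | VC []
  [5] addr=0x1e1 blk=30 s=2: L1-HIT | VC []
  [6] addr=0x1e4 blk=30 s=2: L1-HIT | VC []
  [7] addr=0xed blk=14 s=2: MISS | VC [30]
  [8] addr=0x1c5 blk=28 s=0: MISS | VC [30, 24]
  [9] addr=0xe4 blk=14 s=2: L1-HIT | VC [30, 24]
  [10] addr=0x142 blk=20 s=0: MISS | VC [30, 24, 28]
  [11] addr=0x1e1 blk=30 s=2: VC-HIT | VC [14, 24, 28]
  [12] addr=0x1e8 blk=30 s=2: L1-HIT | VC [14, 24, 28]
  [13] addr=0x45 blk=4 s=0: MISS | VC [14, 24, 28, 20]
  [14] addr=0x83 blk=8 s=0: MISS | VC [24, 28, 20, 4]
  [15] addr=0x47 blk=4 s=0: VC-HIT | VC [24, 28, 20, 8]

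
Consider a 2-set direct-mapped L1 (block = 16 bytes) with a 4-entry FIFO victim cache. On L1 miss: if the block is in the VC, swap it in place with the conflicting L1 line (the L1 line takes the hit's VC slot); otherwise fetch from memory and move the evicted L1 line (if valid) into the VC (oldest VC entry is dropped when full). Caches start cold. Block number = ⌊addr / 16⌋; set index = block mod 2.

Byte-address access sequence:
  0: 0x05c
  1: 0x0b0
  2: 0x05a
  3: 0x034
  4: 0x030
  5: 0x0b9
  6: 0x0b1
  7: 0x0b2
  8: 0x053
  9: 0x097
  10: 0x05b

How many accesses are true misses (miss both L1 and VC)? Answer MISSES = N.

0: 0x5c (blk 5, set 1) → MISS  vc=[]
1: 0xb0 (blk 11, set 1) → MISS  vc=[5]
2: 0x5a (blk 5, set 1) → VC-HIT  vc=[11]
3: 0x34 (blk 3, set 1) → MISS  vc=[11, 5]
4: 0x30 (blk 3, set 1) → L1-HIT  vc=[11, 5]
5: 0xb9 (blk 11, set 1) → VC-HIT  vc=[3, 5]
6: 0xb1 (blk 11, set 1) → L1-HIT  vc=[3, 5]
7: 0xb2 (blk 11, set 1) → L1-HIT  vc=[3, 5]
8: 0x53 (blk 5, set 1) → VC-HIT  vc=[3, 11]
9: 0x97 (blk 9, set 1) → MISS  vc=[3, 11, 5]
10: 0x5b (blk 5, set 1) → VC-HIT  vc=[3, 11, 9]

MISSES = 4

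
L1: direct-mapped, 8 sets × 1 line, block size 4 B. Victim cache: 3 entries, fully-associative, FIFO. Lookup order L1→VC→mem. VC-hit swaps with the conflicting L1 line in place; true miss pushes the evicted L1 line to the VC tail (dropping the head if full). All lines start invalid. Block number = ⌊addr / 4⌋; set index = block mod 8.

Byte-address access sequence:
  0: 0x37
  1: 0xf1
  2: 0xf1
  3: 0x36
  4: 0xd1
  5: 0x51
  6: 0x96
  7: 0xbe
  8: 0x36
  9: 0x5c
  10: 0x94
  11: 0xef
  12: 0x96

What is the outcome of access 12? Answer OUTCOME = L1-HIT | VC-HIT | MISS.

OUTCOME = L1-HIT

  [0] addr=0x37 blk=13 s=5: MISS | VC []
  [1] addr=0xf1 blk=60 s=4: MISS | VC []
  [2] addr=0xf1 blk=60 s=4: L1-HIT | VC []
  [3] addr=0x36 blk=13 s=5: L1-HIT | VC []
  [4] addr=0xd1 blk=52 s=4: MISS | VC [60]
  [5] addr=0x51 blk=20 s=4: MISS | VC [60, 52]
  [6] addr=0x96 blk=37 s=5: MISS | VC [60, 52, 13]
  [7] addr=0xbe blk=47 s=7: MISS | VC [60, 52, 13]
  [8] addr=0x36 blk=13 s=5: VC-HIT | VC [60, 52, 37]
  [9] addr=0x5c blk=23 s=7: MISS | VC [52, 37, 47]
  [10] addr=0x94 blk=37 s=5: VC-HIT | VC [52, 13, 47]
  [11] addr=0xef blk=59 s=3: MISS | VC [52, 13, 47]
  [12] addr=0x96 blk=37 s=5: L1-HIT | VC [52, 13, 47]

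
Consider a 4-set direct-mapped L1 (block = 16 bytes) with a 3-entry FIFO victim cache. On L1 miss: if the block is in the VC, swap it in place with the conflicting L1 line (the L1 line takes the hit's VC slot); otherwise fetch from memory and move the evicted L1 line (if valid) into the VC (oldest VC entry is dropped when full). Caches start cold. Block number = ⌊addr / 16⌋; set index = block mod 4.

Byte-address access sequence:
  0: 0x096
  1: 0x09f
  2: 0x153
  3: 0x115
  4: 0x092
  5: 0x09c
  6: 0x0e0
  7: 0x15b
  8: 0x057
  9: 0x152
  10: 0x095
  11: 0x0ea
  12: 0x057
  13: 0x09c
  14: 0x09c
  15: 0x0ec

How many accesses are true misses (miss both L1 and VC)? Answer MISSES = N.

MISSES = 5

  [0] addr=0x96 blk=9 s=1: MISS | VC []
  [1] addr=0x9f blk=9 s=1: L1-HIT | VC []
  [2] addr=0x153 blk=21 s=1: MISS | VC [9]
  [3] addr=0x115 blk=17 s=1: MISS | VC [9, 21]
  [4] addr=0x92 blk=9 s=1: VC-HIT | VC [17, 21]
  [5] addr=0x9c blk=9 s=1: L1-HIT | VC [17, 21]
  [6] addr=0xe0 blk=14 s=2: MISS | VC [17, 21]
  [7] addr=0x15b blk=21 s=1: VC-HIT | VC [17, 9]
  [8] addr=0x57 blk=5 s=1: MISS | VC [17, 9, 21]
  [9] addr=0x152 blk=21 s=1: VC-HIT | VC [17, 9, 5]
  [10] addr=0x95 blk=9 s=1: VC-HIT | VC [17, 21, 5]
  [11] addr=0xea blk=14 s=2: L1-HIT | VC [17, 21, 5]
  [12] addr=0x57 blk=5 s=1: VC-HIT | VC [17, 21, 9]
  [13] addr=0x9c blk=9 s=1: VC-HIT | VC [17, 21, 5]
  [14] addr=0x9c blk=9 s=1: L1-HIT | VC [17, 21, 5]
  [15] addr=0xec blk=14 s=2: L1-HIT | VC [17, 21, 5]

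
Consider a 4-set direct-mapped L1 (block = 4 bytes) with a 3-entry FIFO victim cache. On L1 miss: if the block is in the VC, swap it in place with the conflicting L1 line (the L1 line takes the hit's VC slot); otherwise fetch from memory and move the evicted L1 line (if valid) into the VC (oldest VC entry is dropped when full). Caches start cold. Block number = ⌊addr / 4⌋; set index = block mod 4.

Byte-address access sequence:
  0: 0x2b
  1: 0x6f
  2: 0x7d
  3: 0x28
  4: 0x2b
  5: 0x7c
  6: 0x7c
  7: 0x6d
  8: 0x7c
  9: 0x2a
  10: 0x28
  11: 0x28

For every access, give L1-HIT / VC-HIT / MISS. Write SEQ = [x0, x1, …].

  [0] addr=0x2b blk=10 s=2: MISS | VC []
  [1] addr=0x6f blk=27 s=3: MISS | VC []
  [2] addr=0x7d blk=31 s=3: MISS | VC [27]
  [3] addr=0x28 blk=10 s=2: L1-HIT | VC [27]
  [4] addr=0x2b blk=10 s=2: L1-HIT | VC [27]
  [5] addr=0x7c blk=31 s=3: L1-HIT | VC [27]
  [6] addr=0x7c blk=31 s=3: L1-HIT | VC [27]
  [7] addr=0x6d blk=27 s=3: VC-HIT | VC [31]
  [8] addr=0x7c blk=31 s=3: VC-HIT | VC [27]
  [9] addr=0x2a blk=10 s=2: L1-HIT | VC [27]
  [10] addr=0x28 blk=10 s=2: L1-HIT | VC [27]
  [11] addr=0x28 blk=10 s=2: L1-HIT | VC [27]

SEQ = [MISS, MISS, MISS, L1-HIT, L1-HIT, L1-HIT, L1-HIT, VC-HIT, VC-HIT, L1-HIT, L1-HIT, L1-HIT]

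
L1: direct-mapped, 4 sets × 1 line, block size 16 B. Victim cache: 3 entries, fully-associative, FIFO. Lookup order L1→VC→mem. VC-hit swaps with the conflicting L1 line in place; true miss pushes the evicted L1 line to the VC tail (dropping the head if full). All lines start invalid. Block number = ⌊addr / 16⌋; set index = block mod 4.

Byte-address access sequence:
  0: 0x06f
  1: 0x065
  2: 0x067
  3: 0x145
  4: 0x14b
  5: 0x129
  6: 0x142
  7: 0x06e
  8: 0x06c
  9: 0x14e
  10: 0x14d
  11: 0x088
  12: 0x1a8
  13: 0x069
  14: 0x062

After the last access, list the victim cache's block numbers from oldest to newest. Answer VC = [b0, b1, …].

#0 0x6f→b6/s2 MISS; vc=[]
#1 0x65→b6/s2 L1-HIT; vc=[]
#2 0x67→b6/s2 L1-HIT; vc=[]
#3 0x145→b20/s0 MISS; vc=[]
#4 0x14b→b20/s0 L1-HIT; vc=[]
#5 0x129→b18/s2 MISS; vc=[6]
#6 0x142→b20/s0 L1-HIT; vc=[6]
#7 0x6e→b6/s2 VC-HIT; vc=[18]
#8 0x6c→b6/s2 L1-HIT; vc=[18]
#9 0x14e→b20/s0 L1-HIT; vc=[18]
#10 0x14d→b20/s0 L1-HIT; vc=[18]
#11 0x88→b8/s0 MISS; vc=[18,20]
#12 0x1a8→b26/s2 MISS; vc=[18,20,6]
#13 0x69→b6/s2 VC-HIT; vc=[18,20,26]
#14 0x62→b6/s2 L1-HIT; vc=[18,20,26]

VC = [18, 20, 26]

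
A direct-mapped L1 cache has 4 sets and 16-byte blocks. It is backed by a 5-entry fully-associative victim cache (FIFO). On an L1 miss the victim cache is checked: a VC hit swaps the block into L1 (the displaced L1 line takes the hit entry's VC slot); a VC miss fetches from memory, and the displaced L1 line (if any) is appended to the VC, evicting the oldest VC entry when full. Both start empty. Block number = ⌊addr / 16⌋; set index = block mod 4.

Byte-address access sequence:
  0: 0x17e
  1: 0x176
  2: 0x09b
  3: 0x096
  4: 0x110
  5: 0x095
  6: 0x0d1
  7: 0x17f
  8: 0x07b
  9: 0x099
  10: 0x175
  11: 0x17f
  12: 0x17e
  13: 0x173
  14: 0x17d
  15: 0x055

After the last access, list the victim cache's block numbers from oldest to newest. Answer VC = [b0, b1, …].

VC = [17, 13, 7, 9]

0: 0x17e (blk 23, set 3) → MISS  vc=[]
1: 0x176 (blk 23, set 3) → L1-HIT  vc=[]
2: 0x9b (blk 9, set 1) → MISS  vc=[]
3: 0x96 (blk 9, set 1) → L1-HIT  vc=[]
4: 0x110 (blk 17, set 1) → MISS  vc=[9]
5: 0x95 (blk 9, set 1) → VC-HIT  vc=[17]
6: 0xd1 (blk 13, set 1) → MISS  vc=[17, 9]
7: 0x17f (blk 23, set 3) → L1-HIT  vc=[17, 9]
8: 0x7b (blk 7, set 3) → MISS  vc=[17, 9, 23]
9: 0x99 (blk 9, set 1) → VC-HIT  vc=[17, 13, 23]
10: 0x175 (blk 23, set 3) → VC-HIT  vc=[17, 13, 7]
11: 0x17f (blk 23, set 3) → L1-HIT  vc=[17, 13, 7]
12: 0x17e (blk 23, set 3) → L1-HIT  vc=[17, 13, 7]
13: 0x173 (blk 23, set 3) → L1-HIT  vc=[17, 13, 7]
14: 0x17d (blk 23, set 3) → L1-HIT  vc=[17, 13, 7]
15: 0x55 (blk 5, set 1) → MISS  vc=[17, 13, 7, 9]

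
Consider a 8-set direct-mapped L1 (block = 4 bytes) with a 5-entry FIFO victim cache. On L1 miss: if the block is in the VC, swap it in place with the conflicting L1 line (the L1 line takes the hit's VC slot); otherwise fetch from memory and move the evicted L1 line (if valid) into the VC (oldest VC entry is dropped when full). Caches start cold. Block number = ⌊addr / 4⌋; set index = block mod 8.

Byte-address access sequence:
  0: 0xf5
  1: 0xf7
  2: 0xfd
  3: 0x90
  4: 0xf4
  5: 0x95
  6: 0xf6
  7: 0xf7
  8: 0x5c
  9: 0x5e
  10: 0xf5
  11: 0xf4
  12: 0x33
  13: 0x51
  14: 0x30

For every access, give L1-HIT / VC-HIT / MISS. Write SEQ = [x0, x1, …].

SEQ = [MISS, L1-HIT, MISS, MISS, L1-HIT, MISS, VC-HIT, L1-HIT, MISS, L1-HIT, L1-HIT, L1-HIT, MISS, MISS, VC-HIT]

0: 0xf5 (blk 61, set 5) → MISS  vc=[]
1: 0xf7 (blk 61, set 5) → L1-HIT  vc=[]
2: 0xfd (blk 63, set 7) → MISS  vc=[]
3: 0x90 (blk 36, set 4) → MISS  vc=[]
4: 0xf4 (blk 61, set 5) → L1-HIT  vc=[]
5: 0x95 (blk 37, set 5) → MISS  vc=[61]
6: 0xf6 (blk 61, set 5) → VC-HIT  vc=[37]
7: 0xf7 (blk 61, set 5) → L1-HIT  vc=[37]
8: 0x5c (blk 23, set 7) → MISS  vc=[37, 63]
9: 0x5e (blk 23, set 7) → L1-HIT  vc=[37, 63]
10: 0xf5 (blk 61, set 5) → L1-HIT  vc=[37, 63]
11: 0xf4 (blk 61, set 5) → L1-HIT  vc=[37, 63]
12: 0x33 (blk 12, set 4) → MISS  vc=[37, 63, 36]
13: 0x51 (blk 20, set 4) → MISS  vc=[37, 63, 36, 12]
14: 0x30 (blk 12, set 4) → VC-HIT  vc=[37, 63, 36, 20]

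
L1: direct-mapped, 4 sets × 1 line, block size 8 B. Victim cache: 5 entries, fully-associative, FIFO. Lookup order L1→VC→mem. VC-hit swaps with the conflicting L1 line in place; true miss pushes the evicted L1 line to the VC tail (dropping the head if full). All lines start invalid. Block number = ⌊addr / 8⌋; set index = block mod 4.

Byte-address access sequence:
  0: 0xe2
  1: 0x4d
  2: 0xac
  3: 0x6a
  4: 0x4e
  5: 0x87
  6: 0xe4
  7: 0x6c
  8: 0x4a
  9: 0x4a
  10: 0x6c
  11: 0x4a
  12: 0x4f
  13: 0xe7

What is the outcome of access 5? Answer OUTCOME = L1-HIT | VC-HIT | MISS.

  [0] addr=0xe2 blk=28 s=0: MISS | VC []
  [1] addr=0x4d blk=9 s=1: MISS | VC []
  [2] addr=0xac blk=21 s=1: MISS | VC [9]
  [3] addr=0x6a blk=13 s=1: MISS | VC [9, 21]
  [4] addr=0x4e blk=9 s=1: VC-HIT | VC [13, 21]
  [5] addr=0x87 blk=16 s=0: MISS | VC [13, 21, 28]
  [6] addr=0xe4 blk=28 s=0: VC-HIT | VC [13, 21, 16]
  [7] addr=0x6c blk=13 s=1: VC-HIT | VC [9, 21, 16]
  [8] addr=0x4a blk=9 s=1: VC-HIT | VC [13, 21, 16]
  [9] addr=0x4a blk=9 s=1: L1-HIT | VC [13, 21, 16]
  [10] addr=0x6c blk=13 s=1: VC-HIT | VC [9, 21, 16]
  [11] addr=0x4a blk=9 s=1: VC-HIT | VC [13, 21, 16]
  [12] addr=0x4f blk=9 s=1: L1-HIT | VC [13, 21, 16]
  [13] addr=0xe7 blk=28 s=0: L1-HIT | VC [13, 21, 16]

OUTCOME = MISS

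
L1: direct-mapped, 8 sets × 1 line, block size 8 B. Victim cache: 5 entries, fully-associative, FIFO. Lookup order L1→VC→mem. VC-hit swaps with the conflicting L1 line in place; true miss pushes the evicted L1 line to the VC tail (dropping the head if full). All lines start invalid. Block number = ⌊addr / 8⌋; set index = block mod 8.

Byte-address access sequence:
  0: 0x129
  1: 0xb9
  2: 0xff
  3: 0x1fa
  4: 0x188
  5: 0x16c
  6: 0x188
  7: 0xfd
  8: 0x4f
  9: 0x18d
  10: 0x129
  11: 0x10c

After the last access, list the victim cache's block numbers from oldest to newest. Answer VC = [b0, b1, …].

VC = [23, 63, 45, 9, 49]

  [0] addr=0x129 blk=37 s=5: MISS | VC []
  [1] addr=0xb9 blk=23 s=7: MISS | VC []
  [2] addr=0xff blk=31 s=7: MISS | VC [23]
  [3] addr=0x1fa blk=63 s=7: MISS | VC [23, 31]
  [4] addr=0x188 blk=49 s=1: MISS | VC [23, 31]
  [5] addr=0x16c blk=45 s=5: MISS | VC [23, 31, 37]
  [6] addr=0x188 blk=49 s=1: L1-HIT | VC [23, 31, 37]
  [7] addr=0xfd blk=31 s=7: VC-HIT | VC [23, 63, 37]
  [8] addr=0x4f blk=9 s=1: MISS | VC [23, 63, 37, 49]
  [9] addr=0x18d blk=49 s=1: VC-HIT | VC [23, 63, 37, 9]
  [10] addr=0x129 blk=37 s=5: VC-HIT | VC [23, 63, 45, 9]
  [11] addr=0x10c blk=33 s=1: MISS | VC [23, 63, 45, 9, 49]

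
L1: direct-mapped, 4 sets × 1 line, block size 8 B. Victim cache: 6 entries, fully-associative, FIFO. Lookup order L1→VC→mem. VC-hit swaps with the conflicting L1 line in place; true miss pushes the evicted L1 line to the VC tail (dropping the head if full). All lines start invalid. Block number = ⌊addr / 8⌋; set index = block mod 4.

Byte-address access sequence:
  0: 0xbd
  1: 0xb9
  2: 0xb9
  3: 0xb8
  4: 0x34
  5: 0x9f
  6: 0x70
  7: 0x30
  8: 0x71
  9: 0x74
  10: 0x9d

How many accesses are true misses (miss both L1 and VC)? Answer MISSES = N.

MISSES = 4

#0 0xbd→b23/s3 MISS; vc=[]
#1 0xb9→b23/s3 L1-HIT; vc=[]
#2 0xb9→b23/s3 L1-HIT; vc=[]
#3 0xb8→b23/s3 L1-HIT; vc=[]
#4 0x34→b6/s2 MISS; vc=[]
#5 0x9f→b19/s3 MISS; vc=[23]
#6 0x70→b14/s2 MISS; vc=[23,6]
#7 0x30→b6/s2 VC-HIT; vc=[23,14]
#8 0x71→b14/s2 VC-HIT; vc=[23,6]
#9 0x74→b14/s2 L1-HIT; vc=[23,6]
#10 0x9d→b19/s3 L1-HIT; vc=[23,6]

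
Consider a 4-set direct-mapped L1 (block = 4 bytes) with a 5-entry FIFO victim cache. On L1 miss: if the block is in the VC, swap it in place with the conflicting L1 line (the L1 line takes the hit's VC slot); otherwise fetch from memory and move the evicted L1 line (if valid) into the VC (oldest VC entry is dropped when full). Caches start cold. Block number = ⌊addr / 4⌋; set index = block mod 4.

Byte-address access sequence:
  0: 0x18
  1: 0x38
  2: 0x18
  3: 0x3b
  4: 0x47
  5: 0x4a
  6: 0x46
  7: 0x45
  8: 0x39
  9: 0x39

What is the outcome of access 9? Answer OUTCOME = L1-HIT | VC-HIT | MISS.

  [0] addr=0x18 blk=6 s=2: MISS | VC []
  [1] addr=0x38 blk=14 s=2: MISS | VC [6]
  [2] addr=0x18 blk=6 s=2: VC-HIT | VC [14]
  [3] addr=0x3b blk=14 s=2: VC-HIT | VC [6]
  [4] addr=0x47 blk=17 s=1: MISS | VC [6]
  [5] addr=0x4a blk=18 s=2: MISS | VC [6, 14]
  [6] addr=0x46 blk=17 s=1: L1-HIT | VC [6, 14]
  [7] addr=0x45 blk=17 s=1: L1-HIT | VC [6, 14]
  [8] addr=0x39 blk=14 s=2: VC-HIT | VC [6, 18]
  [9] addr=0x39 blk=14 s=2: L1-HIT | VC [6, 18]

OUTCOME = L1-HIT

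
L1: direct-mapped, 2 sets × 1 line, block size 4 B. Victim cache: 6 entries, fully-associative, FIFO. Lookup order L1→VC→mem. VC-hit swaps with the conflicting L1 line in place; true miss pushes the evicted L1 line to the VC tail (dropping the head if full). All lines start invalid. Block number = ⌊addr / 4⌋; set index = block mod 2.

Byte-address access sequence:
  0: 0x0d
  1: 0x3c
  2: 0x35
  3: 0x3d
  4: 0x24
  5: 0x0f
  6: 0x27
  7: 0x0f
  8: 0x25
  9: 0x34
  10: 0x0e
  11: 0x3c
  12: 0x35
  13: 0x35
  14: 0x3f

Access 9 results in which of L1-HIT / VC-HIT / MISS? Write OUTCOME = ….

  [0] addr=0xd blk=3 s=1: MISS | VC []
  [1] addr=0x3c blk=15 s=1: MISS | VC [3]
  [2] addr=0x35 blk=13 s=1: MISS | VC [3, 15]
  [3] addr=0x3d blk=15 s=1: VC-HIT | VC [3, 13]
  [4] addr=0x24 blk=9 s=1: MISS | VC [3, 13, 15]
  [5] addr=0xf blk=3 s=1: VC-HIT | VC [9, 13, 15]
  [6] addr=0x27 blk=9 s=1: VC-HIT | VC [3, 13, 15]
  [7] addr=0xf blk=3 s=1: VC-HIT | VC [9, 13, 15]
  [8] addr=0x25 blk=9 s=1: VC-HIT | VC [3, 13, 15]
  [9] addr=0x34 blk=13 s=1: VC-HIT | VC [3, 9, 15]
  [10] addr=0xe blk=3 s=1: VC-HIT | VC [13, 9, 15]
  [11] addr=0x3c blk=15 s=1: VC-HIT | VC [13, 9, 3]
  [12] addr=0x35 blk=13 s=1: VC-HIT | VC [15, 9, 3]
  [13] addr=0x35 blk=13 s=1: L1-HIT | VC [15, 9, 3]
  [14] addr=0x3f blk=15 s=1: VC-HIT | VC [13, 9, 3]

OUTCOME = VC-HIT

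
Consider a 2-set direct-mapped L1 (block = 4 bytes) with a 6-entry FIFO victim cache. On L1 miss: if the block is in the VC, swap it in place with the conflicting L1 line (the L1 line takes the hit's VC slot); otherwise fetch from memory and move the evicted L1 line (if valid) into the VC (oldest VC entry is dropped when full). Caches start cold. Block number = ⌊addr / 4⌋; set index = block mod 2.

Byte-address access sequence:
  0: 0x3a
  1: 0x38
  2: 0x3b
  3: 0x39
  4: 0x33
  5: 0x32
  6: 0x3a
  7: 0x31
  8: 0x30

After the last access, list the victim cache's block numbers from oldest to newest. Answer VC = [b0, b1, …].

  [0] addr=0x3a blk=14 s=0: MISS | VC []
  [1] addr=0x38 blk=14 s=0: L1-HIT | VC []
  [2] addr=0x3b blk=14 s=0: L1-HIT | VC []
  [3] addr=0x39 blk=14 s=0: L1-HIT | VC []
  [4] addr=0x33 blk=12 s=0: MISS | VC [14]
  [5] addr=0x32 blk=12 s=0: L1-HIT | VC [14]
  [6] addr=0x3a blk=14 s=0: VC-HIT | VC [12]
  [7] addr=0x31 blk=12 s=0: VC-HIT | VC [14]
  [8] addr=0x30 blk=12 s=0: L1-HIT | VC [14]

VC = [14]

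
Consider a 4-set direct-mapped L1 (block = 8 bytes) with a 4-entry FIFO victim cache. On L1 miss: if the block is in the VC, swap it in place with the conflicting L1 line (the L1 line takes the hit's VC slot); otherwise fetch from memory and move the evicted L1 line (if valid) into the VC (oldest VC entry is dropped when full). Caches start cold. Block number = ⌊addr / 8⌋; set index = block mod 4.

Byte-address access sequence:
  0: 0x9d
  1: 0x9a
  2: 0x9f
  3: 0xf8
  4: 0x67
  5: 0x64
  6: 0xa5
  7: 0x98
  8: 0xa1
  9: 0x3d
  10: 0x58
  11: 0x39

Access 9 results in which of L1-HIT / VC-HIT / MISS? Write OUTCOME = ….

0: 0x9d (blk 19, set 3) → MISS  vc=[]
1: 0x9a (blk 19, set 3) → L1-HIT  vc=[]
2: 0x9f (blk 19, set 3) → L1-HIT  vc=[]
3: 0xf8 (blk 31, set 3) → MISS  vc=[19]
4: 0x67 (blk 12, set 0) → MISS  vc=[19]
5: 0x64 (blk 12, set 0) → L1-HIT  vc=[19]
6: 0xa5 (blk 20, set 0) → MISS  vc=[19, 12]
7: 0x98 (blk 19, set 3) → VC-HIT  vc=[31, 12]
8: 0xa1 (blk 20, set 0) → L1-HIT  vc=[31, 12]
9: 0x3d (blk 7, set 3) → MISS  vc=[31, 12, 19]
10: 0x58 (blk 11, set 3) → MISS  vc=[31, 12, 19, 7]
11: 0x39 (blk 7, set 3) → VC-HIT  vc=[31, 12, 19, 11]

OUTCOME = MISS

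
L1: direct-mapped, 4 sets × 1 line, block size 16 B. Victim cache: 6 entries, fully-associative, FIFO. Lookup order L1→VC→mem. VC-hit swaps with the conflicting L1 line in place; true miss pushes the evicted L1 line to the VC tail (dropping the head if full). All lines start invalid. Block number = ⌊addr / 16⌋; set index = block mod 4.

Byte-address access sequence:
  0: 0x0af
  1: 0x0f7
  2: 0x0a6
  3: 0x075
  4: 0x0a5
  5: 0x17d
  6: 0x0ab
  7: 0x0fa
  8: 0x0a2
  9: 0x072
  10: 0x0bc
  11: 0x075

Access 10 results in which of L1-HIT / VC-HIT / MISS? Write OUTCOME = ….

0: 0xaf (blk 10, set 2) → MISS  vc=[]
1: 0xf7 (blk 15, set 3) → MISS  vc=[]
2: 0xa6 (blk 10, set 2) → L1-HIT  vc=[]
3: 0x75 (blk 7, set 3) → MISS  vc=[15]
4: 0xa5 (blk 10, set 2) → L1-HIT  vc=[15]
5: 0x17d (blk 23, set 3) → MISS  vc=[15, 7]
6: 0xab (blk 10, set 2) → L1-HIT  vc=[15, 7]
7: 0xfa (blk 15, set 3) → VC-HIT  vc=[23, 7]
8: 0xa2 (blk 10, set 2) → L1-HIT  vc=[23, 7]
9: 0x72 (blk 7, set 3) → VC-HIT  vc=[23, 15]
10: 0xbc (blk 11, set 3) → MISS  vc=[23, 15, 7]
11: 0x75 (blk 7, set 3) → VC-HIT  vc=[23, 15, 11]

OUTCOME = MISS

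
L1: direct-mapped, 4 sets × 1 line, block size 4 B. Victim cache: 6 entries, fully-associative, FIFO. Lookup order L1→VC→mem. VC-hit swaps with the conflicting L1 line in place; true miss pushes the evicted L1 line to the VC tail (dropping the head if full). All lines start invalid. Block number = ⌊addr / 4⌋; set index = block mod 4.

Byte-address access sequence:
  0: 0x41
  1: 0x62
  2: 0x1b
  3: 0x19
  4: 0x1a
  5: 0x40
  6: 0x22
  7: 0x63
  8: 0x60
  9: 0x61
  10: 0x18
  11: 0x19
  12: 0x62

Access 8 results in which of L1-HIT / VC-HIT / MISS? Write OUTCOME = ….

OUTCOME = L1-HIT

0: 0x41 (blk 16, set 0) → MISS  vc=[]
1: 0x62 (blk 24, set 0) → MISS  vc=[16]
2: 0x1b (blk 6, set 2) → MISS  vc=[16]
3: 0x19 (blk 6, set 2) → L1-HIT  vc=[16]
4: 0x1a (blk 6, set 2) → L1-HIT  vc=[16]
5: 0x40 (blk 16, set 0) → VC-HIT  vc=[24]
6: 0x22 (blk 8, set 0) → MISS  vc=[24, 16]
7: 0x63 (blk 24, set 0) → VC-HIT  vc=[8, 16]
8: 0x60 (blk 24, set 0) → L1-HIT  vc=[8, 16]
9: 0x61 (blk 24, set 0) → L1-HIT  vc=[8, 16]
10: 0x18 (blk 6, set 2) → L1-HIT  vc=[8, 16]
11: 0x19 (blk 6, set 2) → L1-HIT  vc=[8, 16]
12: 0x62 (blk 24, set 0) → L1-HIT  vc=[8, 16]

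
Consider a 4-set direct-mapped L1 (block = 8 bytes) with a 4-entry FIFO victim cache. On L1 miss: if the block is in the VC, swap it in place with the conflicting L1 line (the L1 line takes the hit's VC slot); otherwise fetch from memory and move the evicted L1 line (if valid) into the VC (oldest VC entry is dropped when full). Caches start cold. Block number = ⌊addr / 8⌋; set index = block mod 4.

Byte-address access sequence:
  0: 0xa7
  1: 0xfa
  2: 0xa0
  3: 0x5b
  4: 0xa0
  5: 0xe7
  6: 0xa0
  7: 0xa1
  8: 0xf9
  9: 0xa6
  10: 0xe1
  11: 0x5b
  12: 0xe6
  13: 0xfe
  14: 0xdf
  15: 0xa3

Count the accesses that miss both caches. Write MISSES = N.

MISSES = 5

0: 0xa7 (blk 20, set 0) → MISS  vc=[]
1: 0xfa (blk 31, set 3) → MISS  vc=[]
2: 0xa0 (blk 20, set 0) → L1-HIT  vc=[]
3: 0x5b (blk 11, set 3) → MISS  vc=[31]
4: 0xa0 (blk 20, set 0) → L1-HIT  vc=[31]
5: 0xe7 (blk 28, set 0) → MISS  vc=[31, 20]
6: 0xa0 (blk 20, set 0) → VC-HIT  vc=[31, 28]
7: 0xa1 (blk 20, set 0) → L1-HIT  vc=[31, 28]
8: 0xf9 (blk 31, set 3) → VC-HIT  vc=[11, 28]
9: 0xa6 (blk 20, set 0) → L1-HIT  vc=[11, 28]
10: 0xe1 (blk 28, set 0) → VC-HIT  vc=[11, 20]
11: 0x5b (blk 11, set 3) → VC-HIT  vc=[31, 20]
12: 0xe6 (blk 28, set 0) → L1-HIT  vc=[31, 20]
13: 0xfe (blk 31, set 3) → VC-HIT  vc=[11, 20]
14: 0xdf (blk 27, set 3) → MISS  vc=[11, 20, 31]
15: 0xa3 (blk 20, set 0) → VC-HIT  vc=[11, 28, 31]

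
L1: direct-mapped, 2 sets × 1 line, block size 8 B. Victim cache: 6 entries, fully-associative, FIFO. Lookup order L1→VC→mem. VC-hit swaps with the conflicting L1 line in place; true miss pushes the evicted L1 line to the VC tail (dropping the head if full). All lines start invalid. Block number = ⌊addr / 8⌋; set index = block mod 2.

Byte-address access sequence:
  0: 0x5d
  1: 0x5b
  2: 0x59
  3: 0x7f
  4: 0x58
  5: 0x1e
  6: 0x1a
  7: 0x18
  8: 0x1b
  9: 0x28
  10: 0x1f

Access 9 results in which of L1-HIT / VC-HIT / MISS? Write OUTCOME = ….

#0 0x5d→b11/s1 MISS; vc=[]
#1 0x5b→b11/s1 L1-HIT; vc=[]
#2 0x59→b11/s1 L1-HIT; vc=[]
#3 0x7f→b15/s1 MISS; vc=[11]
#4 0x58→b11/s1 VC-HIT; vc=[15]
#5 0x1e→b3/s1 MISS; vc=[15,11]
#6 0x1a→b3/s1 L1-HIT; vc=[15,11]
#7 0x18→b3/s1 L1-HIT; vc=[15,11]
#8 0x1b→b3/s1 L1-HIT; vc=[15,11]
#9 0x28→b5/s1 MISS; vc=[15,11,3]
#10 0x1f→b3/s1 VC-HIT; vc=[15,11,5]

OUTCOME = MISS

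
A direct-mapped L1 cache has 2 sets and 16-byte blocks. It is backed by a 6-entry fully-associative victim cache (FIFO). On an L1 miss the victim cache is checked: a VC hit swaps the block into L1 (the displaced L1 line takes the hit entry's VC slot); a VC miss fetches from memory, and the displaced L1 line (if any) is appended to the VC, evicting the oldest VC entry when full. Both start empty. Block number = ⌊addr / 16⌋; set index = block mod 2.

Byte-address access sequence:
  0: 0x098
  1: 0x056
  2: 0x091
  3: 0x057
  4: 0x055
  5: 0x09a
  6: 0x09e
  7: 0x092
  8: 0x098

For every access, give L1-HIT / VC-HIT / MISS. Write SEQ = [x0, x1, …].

SEQ = [MISS, MISS, VC-HIT, VC-HIT, L1-HIT, VC-HIT, L1-HIT, L1-HIT, L1-HIT]

  [0] addr=0x98 blk=9 s=1: MISS | VC []
  [1] addr=0x56 blk=5 s=1: MISS | VC [9]
  [2] addr=0x91 blk=9 s=1: VC-HIT | VC [5]
  [3] addr=0x57 blk=5 s=1: VC-HIT | VC [9]
  [4] addr=0x55 blk=5 s=1: L1-HIT | VC [9]
  [5] addr=0x9a blk=9 s=1: VC-HIT | VC [5]
  [6] addr=0x9e blk=9 s=1: L1-HIT | VC [5]
  [7] addr=0x92 blk=9 s=1: L1-HIT | VC [5]
  [8] addr=0x98 blk=9 s=1: L1-HIT | VC [5]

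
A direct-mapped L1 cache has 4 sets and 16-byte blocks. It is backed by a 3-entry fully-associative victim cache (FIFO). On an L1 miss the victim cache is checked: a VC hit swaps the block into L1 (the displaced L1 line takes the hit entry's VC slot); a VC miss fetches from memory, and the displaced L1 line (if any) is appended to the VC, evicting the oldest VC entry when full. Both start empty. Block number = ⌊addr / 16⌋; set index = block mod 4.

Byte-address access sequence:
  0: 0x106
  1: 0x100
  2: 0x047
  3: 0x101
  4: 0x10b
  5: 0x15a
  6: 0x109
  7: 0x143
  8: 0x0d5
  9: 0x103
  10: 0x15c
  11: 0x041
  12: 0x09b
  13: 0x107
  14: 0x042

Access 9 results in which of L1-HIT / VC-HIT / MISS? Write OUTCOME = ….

OUTCOME = VC-HIT

0: 0x106 (blk 16, set 0) → MISS  vc=[]
1: 0x100 (blk 16, set 0) → L1-HIT  vc=[]
2: 0x47 (blk 4, set 0) → MISS  vc=[16]
3: 0x101 (blk 16, set 0) → VC-HIT  vc=[4]
4: 0x10b (blk 16, set 0) → L1-HIT  vc=[4]
5: 0x15a (blk 21, set 1) → MISS  vc=[4]
6: 0x109 (blk 16, set 0) → L1-HIT  vc=[4]
7: 0x143 (blk 20, set 0) → MISS  vc=[4, 16]
8: 0xd5 (blk 13, set 1) → MISS  vc=[4, 16, 21]
9: 0x103 (blk 16, set 0) → VC-HIT  vc=[4, 20, 21]
10: 0x15c (blk 21, set 1) → VC-HIT  vc=[4, 20, 13]
11: 0x41 (blk 4, set 0) → VC-HIT  vc=[16, 20, 13]
12: 0x9b (blk 9, set 1) → MISS  vc=[20, 13, 21]
13: 0x107 (blk 16, set 0) → MISS  vc=[13, 21, 4]
14: 0x42 (blk 4, set 0) → VC-HIT  vc=[13, 21, 16]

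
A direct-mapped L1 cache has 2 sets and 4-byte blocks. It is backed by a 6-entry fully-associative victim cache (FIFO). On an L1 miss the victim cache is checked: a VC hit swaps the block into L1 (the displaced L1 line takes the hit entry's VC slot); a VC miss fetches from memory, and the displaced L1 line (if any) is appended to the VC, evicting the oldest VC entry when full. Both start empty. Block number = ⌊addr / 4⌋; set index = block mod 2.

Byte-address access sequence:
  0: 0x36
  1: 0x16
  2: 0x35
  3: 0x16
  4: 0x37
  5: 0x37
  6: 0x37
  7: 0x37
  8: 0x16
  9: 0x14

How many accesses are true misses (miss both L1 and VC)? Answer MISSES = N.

0: 0x36 (blk 13, set 1) → MISS  vc=[]
1: 0x16 (blk 5, set 1) → MISS  vc=[13]
2: 0x35 (blk 13, set 1) → VC-HIT  vc=[5]
3: 0x16 (blk 5, set 1) → VC-HIT  vc=[13]
4: 0x37 (blk 13, set 1) → VC-HIT  vc=[5]
5: 0x37 (blk 13, set 1) → L1-HIT  vc=[5]
6: 0x37 (blk 13, set 1) → L1-HIT  vc=[5]
7: 0x37 (blk 13, set 1) → L1-HIT  vc=[5]
8: 0x16 (blk 5, set 1) → VC-HIT  vc=[13]
9: 0x14 (blk 5, set 1) → L1-HIT  vc=[13]

MISSES = 2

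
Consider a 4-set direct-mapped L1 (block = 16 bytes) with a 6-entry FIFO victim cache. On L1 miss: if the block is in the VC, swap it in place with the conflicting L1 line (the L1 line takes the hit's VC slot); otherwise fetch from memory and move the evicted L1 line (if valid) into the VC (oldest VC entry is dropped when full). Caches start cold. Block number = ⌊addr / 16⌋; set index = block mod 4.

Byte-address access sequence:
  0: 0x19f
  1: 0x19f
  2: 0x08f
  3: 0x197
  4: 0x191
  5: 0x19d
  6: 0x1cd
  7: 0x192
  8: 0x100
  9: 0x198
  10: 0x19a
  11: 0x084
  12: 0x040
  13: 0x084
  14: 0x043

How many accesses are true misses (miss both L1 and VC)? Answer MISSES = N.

0: 0x19f (blk 25, set 1) → MISS  vc=[]
1: 0x19f (blk 25, set 1) → L1-HIT  vc=[]
2: 0x8f (blk 8, set 0) → MISS  vc=[]
3: 0x197 (blk 25, set 1) → L1-HIT  vc=[]
4: 0x191 (blk 25, set 1) → L1-HIT  vc=[]
5: 0x19d (blk 25, set 1) → L1-HIT  vc=[]
6: 0x1cd (blk 28, set 0) → MISS  vc=[8]
7: 0x192 (blk 25, set 1) → L1-HIT  vc=[8]
8: 0x100 (blk 16, set 0) → MISS  vc=[8, 28]
9: 0x198 (blk 25, set 1) → L1-HIT  vc=[8, 28]
10: 0x19a (blk 25, set 1) → L1-HIT  vc=[8, 28]
11: 0x84 (blk 8, set 0) → VC-HIT  vc=[16, 28]
12: 0x40 (blk 4, set 0) → MISS  vc=[16, 28, 8]
13: 0x84 (blk 8, set 0) → VC-HIT  vc=[16, 28, 4]
14: 0x43 (blk 4, set 0) → VC-HIT  vc=[16, 28, 8]

MISSES = 5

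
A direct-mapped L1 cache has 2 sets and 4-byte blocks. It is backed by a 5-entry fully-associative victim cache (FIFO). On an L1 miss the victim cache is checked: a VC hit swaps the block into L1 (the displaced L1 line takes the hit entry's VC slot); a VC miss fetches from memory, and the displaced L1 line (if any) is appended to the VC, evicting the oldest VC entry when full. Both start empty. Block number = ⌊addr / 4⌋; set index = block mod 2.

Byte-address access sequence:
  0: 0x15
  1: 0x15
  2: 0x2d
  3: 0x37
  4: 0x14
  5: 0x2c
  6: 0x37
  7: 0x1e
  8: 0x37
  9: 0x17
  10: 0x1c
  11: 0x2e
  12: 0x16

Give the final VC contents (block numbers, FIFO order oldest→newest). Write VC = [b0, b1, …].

VC = [7, 13, 11]

  [0] addr=0x15 blk=5 s=1: MISS | VC []
  [1] addr=0x15 blk=5 s=1: L1-HIT | VC []
  [2] addr=0x2d blk=11 s=1: MISS | VC [5]
  [3] addr=0x37 blk=13 s=1: MISS | VC [5, 11]
  [4] addr=0x14 blk=5 s=1: VC-HIT | VC [13, 11]
  [5] addr=0x2c blk=11 s=1: VC-HIT | VC [13, 5]
  [6] addr=0x37 blk=13 s=1: VC-HIT | VC [11, 5]
  [7] addr=0x1e blk=7 s=1: MISS | VC [11, 5, 13]
  [8] addr=0x37 blk=13 s=1: VC-HIT | VC [11, 5, 7]
  [9] addr=0x17 blk=5 s=1: VC-HIT | VC [11, 13, 7]
  [10] addr=0x1c blk=7 s=1: VC-HIT | VC [11, 13, 5]
  [11] addr=0x2e blk=11 s=1: VC-HIT | VC [7, 13, 5]
  [12] addr=0x16 blk=5 s=1: VC-HIT | VC [7, 13, 11]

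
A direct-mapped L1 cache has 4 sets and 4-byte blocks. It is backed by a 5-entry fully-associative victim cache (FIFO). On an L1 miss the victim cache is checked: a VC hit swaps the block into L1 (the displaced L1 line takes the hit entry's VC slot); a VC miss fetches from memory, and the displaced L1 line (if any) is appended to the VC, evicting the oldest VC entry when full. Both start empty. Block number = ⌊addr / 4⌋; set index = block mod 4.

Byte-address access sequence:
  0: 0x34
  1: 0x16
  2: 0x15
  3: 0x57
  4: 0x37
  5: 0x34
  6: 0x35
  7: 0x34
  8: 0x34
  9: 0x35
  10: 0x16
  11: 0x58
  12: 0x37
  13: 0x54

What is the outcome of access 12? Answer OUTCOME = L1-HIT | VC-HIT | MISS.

OUTCOME = VC-HIT

0: 0x34 (blk 13, set 1) → MISS  vc=[]
1: 0x16 (blk 5, set 1) → MISS  vc=[13]
2: 0x15 (blk 5, set 1) → L1-HIT  vc=[13]
3: 0x57 (blk 21, set 1) → MISS  vc=[13, 5]
4: 0x37 (blk 13, set 1) → VC-HIT  vc=[21, 5]
5: 0x34 (blk 13, set 1) → L1-HIT  vc=[21, 5]
6: 0x35 (blk 13, set 1) → L1-HIT  vc=[21, 5]
7: 0x34 (blk 13, set 1) → L1-HIT  vc=[21, 5]
8: 0x34 (blk 13, set 1) → L1-HIT  vc=[21, 5]
9: 0x35 (blk 13, set 1) → L1-HIT  vc=[21, 5]
10: 0x16 (blk 5, set 1) → VC-HIT  vc=[21, 13]
11: 0x58 (blk 22, set 2) → MISS  vc=[21, 13]
12: 0x37 (blk 13, set 1) → VC-HIT  vc=[21, 5]
13: 0x54 (blk 21, set 1) → VC-HIT  vc=[13, 5]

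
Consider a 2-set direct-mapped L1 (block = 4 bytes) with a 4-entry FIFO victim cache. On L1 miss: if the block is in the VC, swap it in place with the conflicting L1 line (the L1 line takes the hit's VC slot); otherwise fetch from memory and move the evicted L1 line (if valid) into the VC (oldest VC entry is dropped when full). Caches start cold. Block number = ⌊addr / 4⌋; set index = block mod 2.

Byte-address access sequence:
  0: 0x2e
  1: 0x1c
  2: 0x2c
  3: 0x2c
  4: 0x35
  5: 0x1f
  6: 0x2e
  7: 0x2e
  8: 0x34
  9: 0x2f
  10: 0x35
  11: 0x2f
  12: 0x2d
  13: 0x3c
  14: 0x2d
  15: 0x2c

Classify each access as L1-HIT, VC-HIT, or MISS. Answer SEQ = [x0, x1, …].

SEQ = [MISS, MISS, VC-HIT, L1-HIT, MISS, VC-HIT, VC-HIT, L1-HIT, VC-HIT, VC-HIT, VC-HIT, VC-HIT, L1-HIT, MISS, VC-HIT, L1-HIT]

  [0] addr=0x2e blk=11 s=1: MISS | VC []
  [1] addr=0x1c blk=7 s=1: MISS | VC [11]
  [2] addr=0x2c blk=11 s=1: VC-HIT | VC [7]
  [3] addr=0x2c blk=11 s=1: L1-HIT | VC [7]
  [4] addr=0x35 blk=13 s=1: MISS | VC [7, 11]
  [5] addr=0x1f blk=7 s=1: VC-HIT | VC [13, 11]
  [6] addr=0x2e blk=11 s=1: VC-HIT | VC [13, 7]
  [7] addr=0x2e blk=11 s=1: L1-HIT | VC [13, 7]
  [8] addr=0x34 blk=13 s=1: VC-HIT | VC [11, 7]
  [9] addr=0x2f blk=11 s=1: VC-HIT | VC [13, 7]
  [10] addr=0x35 blk=13 s=1: VC-HIT | VC [11, 7]
  [11] addr=0x2f blk=11 s=1: VC-HIT | VC [13, 7]
  [12] addr=0x2d blk=11 s=1: L1-HIT | VC [13, 7]
  [13] addr=0x3c blk=15 s=1: MISS | VC [13, 7, 11]
  [14] addr=0x2d blk=11 s=1: VC-HIT | VC [13, 7, 15]
  [15] addr=0x2c blk=11 s=1: L1-HIT | VC [13, 7, 15]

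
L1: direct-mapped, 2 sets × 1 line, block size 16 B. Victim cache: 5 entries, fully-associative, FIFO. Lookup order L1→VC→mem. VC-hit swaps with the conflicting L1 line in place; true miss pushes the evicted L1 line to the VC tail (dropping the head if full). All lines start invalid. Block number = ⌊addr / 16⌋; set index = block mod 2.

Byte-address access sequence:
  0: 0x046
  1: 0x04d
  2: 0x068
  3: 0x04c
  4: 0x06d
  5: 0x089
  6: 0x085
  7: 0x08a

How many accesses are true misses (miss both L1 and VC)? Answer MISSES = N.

#0 0x46→b4/s0 MISS; vc=[]
#1 0x4d→b4/s0 L1-HIT; vc=[]
#2 0x68→b6/s0 MISS; vc=[4]
#3 0x4c→b4/s0 VC-HIT; vc=[6]
#4 0x6d→b6/s0 VC-HIT; vc=[4]
#5 0x89→b8/s0 MISS; vc=[4,6]
#6 0x85→b8/s0 L1-HIT; vc=[4,6]
#7 0x8a→b8/s0 L1-HIT; vc=[4,6]

MISSES = 3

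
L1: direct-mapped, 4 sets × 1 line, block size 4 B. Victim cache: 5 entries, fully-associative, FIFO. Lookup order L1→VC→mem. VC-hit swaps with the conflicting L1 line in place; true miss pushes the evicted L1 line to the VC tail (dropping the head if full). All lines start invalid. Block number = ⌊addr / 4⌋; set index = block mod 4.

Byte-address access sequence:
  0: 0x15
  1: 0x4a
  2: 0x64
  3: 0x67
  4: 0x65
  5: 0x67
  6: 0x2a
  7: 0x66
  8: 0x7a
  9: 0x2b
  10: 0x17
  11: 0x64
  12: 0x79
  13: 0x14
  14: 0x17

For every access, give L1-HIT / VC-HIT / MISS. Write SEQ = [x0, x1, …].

0: 0x15 (blk 5, set 1) → MISS  vc=[]
1: 0x4a (blk 18, set 2) → MISS  vc=[]
2: 0x64 (blk 25, set 1) → MISS  vc=[5]
3: 0x67 (blk 25, set 1) → L1-HIT  vc=[5]
4: 0x65 (blk 25, set 1) → L1-HIT  vc=[5]
5: 0x67 (blk 25, set 1) → L1-HIT  vc=[5]
6: 0x2a (blk 10, set 2) → MISS  vc=[5, 18]
7: 0x66 (blk 25, set 1) → L1-HIT  vc=[5, 18]
8: 0x7a (blk 30, set 2) → MISS  vc=[5, 18, 10]
9: 0x2b (blk 10, set 2) → VC-HIT  vc=[5, 18, 30]
10: 0x17 (blk 5, set 1) → VC-HIT  vc=[25, 18, 30]
11: 0x64 (blk 25, set 1) → VC-HIT  vc=[5, 18, 30]
12: 0x79 (blk 30, set 2) → VC-HIT  vc=[5, 18, 10]
13: 0x14 (blk 5, set 1) → VC-HIT  vc=[25, 18, 10]
14: 0x17 (blk 5, set 1) → L1-HIT  vc=[25, 18, 10]

SEQ = [MISS, MISS, MISS, L1-HIT, L1-HIT, L1-HIT, MISS, L1-HIT, MISS, VC-HIT, VC-HIT, VC-HIT, VC-HIT, VC-HIT, L1-HIT]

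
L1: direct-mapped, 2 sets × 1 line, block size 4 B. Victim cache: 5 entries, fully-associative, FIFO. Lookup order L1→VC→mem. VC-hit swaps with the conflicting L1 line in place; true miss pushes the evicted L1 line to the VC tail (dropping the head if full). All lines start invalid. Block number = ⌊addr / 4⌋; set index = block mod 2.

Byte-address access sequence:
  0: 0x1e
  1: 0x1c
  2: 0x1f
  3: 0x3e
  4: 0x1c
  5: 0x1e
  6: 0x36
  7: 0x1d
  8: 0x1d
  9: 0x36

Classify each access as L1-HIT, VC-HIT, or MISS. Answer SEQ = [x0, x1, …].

  [0] addr=0x1e blk=7 s=1: MISS | VC []
  [1] addr=0x1c blk=7 s=1: L1-HIT | VC []
  [2] addr=0x1f blk=7 s=1: L1-HIT | VC []
  [3] addr=0x3e blk=15 s=1: MISS | VC [7]
  [4] addr=0x1c blk=7 s=1: VC-HIT | VC [15]
  [5] addr=0x1e blk=7 s=1: L1-HIT | VC [15]
  [6] addr=0x36 blk=13 s=1: MISS | VC [15, 7]
  [7] addr=0x1d blk=7 s=1: VC-HIT | VC [15, 13]
  [8] addr=0x1d blk=7 s=1: L1-HIT | VC [15, 13]
  [9] addr=0x36 blk=13 s=1: VC-HIT | VC [15, 7]

SEQ = [MISS, L1-HIT, L1-HIT, MISS, VC-HIT, L1-HIT, MISS, VC-HIT, L1-HIT, VC-HIT]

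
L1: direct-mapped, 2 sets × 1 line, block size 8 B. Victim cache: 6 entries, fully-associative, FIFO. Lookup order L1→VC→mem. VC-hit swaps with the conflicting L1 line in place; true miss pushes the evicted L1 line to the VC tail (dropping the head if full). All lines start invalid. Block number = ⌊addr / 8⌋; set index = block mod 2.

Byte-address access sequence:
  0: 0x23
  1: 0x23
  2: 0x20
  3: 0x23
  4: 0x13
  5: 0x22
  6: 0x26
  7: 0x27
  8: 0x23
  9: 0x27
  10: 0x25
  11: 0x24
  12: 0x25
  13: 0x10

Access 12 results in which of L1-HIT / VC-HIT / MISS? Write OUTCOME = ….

OUTCOME = L1-HIT

0: 0x23 (blk 4, set 0) → MISS  vc=[]
1: 0x23 (blk 4, set 0) → L1-HIT  vc=[]
2: 0x20 (blk 4, set 0) → L1-HIT  vc=[]
3: 0x23 (blk 4, set 0) → L1-HIT  vc=[]
4: 0x13 (blk 2, set 0) → MISS  vc=[4]
5: 0x22 (blk 4, set 0) → VC-HIT  vc=[2]
6: 0x26 (blk 4, set 0) → L1-HIT  vc=[2]
7: 0x27 (blk 4, set 0) → L1-HIT  vc=[2]
8: 0x23 (blk 4, set 0) → L1-HIT  vc=[2]
9: 0x27 (blk 4, set 0) → L1-HIT  vc=[2]
10: 0x25 (blk 4, set 0) → L1-HIT  vc=[2]
11: 0x24 (blk 4, set 0) → L1-HIT  vc=[2]
12: 0x25 (blk 4, set 0) → L1-HIT  vc=[2]
13: 0x10 (blk 2, set 0) → VC-HIT  vc=[4]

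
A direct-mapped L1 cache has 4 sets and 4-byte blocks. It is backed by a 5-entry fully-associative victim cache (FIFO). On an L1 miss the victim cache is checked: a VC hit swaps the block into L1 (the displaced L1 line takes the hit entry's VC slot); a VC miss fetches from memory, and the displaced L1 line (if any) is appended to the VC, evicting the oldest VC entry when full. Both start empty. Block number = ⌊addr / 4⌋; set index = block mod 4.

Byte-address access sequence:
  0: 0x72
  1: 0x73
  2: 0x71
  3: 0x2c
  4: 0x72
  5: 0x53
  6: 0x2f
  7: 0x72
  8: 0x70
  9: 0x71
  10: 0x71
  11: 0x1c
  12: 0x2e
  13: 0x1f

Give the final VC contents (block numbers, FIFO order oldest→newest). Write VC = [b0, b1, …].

0: 0x72 (blk 28, set 0) → MISS  vc=[]
1: 0x73 (blk 28, set 0) → L1-HIT  vc=[]
2: 0x71 (blk 28, set 0) → L1-HIT  vc=[]
3: 0x2c (blk 11, set 3) → MISS  vc=[]
4: 0x72 (blk 28, set 0) → L1-HIT  vc=[]
5: 0x53 (blk 20, set 0) → MISS  vc=[28]
6: 0x2f (blk 11, set 3) → L1-HIT  vc=[28]
7: 0x72 (blk 28, set 0) → VC-HIT  vc=[20]
8: 0x70 (blk 28, set 0) → L1-HIT  vc=[20]
9: 0x71 (blk 28, set 0) → L1-HIT  vc=[20]
10: 0x71 (blk 28, set 0) → L1-HIT  vc=[20]
11: 0x1c (blk 7, set 3) → MISS  vc=[20, 11]
12: 0x2e (blk 11, set 3) → VC-HIT  vc=[20, 7]
13: 0x1f (blk 7, set 3) → VC-HIT  vc=[20, 11]

VC = [20, 11]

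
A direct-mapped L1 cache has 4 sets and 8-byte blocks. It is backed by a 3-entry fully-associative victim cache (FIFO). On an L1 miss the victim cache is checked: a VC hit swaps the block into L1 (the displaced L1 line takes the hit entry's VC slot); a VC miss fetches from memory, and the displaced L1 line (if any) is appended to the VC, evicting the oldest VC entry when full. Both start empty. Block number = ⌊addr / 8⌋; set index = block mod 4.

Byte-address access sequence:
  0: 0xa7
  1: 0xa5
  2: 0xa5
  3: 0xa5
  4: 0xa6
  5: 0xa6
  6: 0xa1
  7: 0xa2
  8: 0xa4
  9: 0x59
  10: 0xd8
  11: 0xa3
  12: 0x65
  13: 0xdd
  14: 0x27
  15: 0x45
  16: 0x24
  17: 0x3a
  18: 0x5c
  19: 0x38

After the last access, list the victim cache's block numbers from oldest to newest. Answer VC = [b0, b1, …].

VC = [8, 27, 11]

  [0] addr=0xa7 blk=20 s=0: MISS | VC []
  [1] addr=0xa5 blk=20 s=0: L1-HIT | VC []
  [2] addr=0xa5 blk=20 s=0: L1-HIT | VC []
  [3] addr=0xa5 blk=20 s=0: L1-HIT | VC []
  [4] addr=0xa6 blk=20 s=0: L1-HIT | VC []
  [5] addr=0xa6 blk=20 s=0: L1-HIT | VC []
  [6] addr=0xa1 blk=20 s=0: L1-HIT | VC []
  [7] addr=0xa2 blk=20 s=0: L1-HIT | VC []
  [8] addr=0xa4 blk=20 s=0: L1-HIT | VC []
  [9] addr=0x59 blk=11 s=3: MISS | VC []
  [10] addr=0xd8 blk=27 s=3: MISS | VC [11]
  [11] addr=0xa3 blk=20 s=0: L1-HIT | VC [11]
  [12] addr=0x65 blk=12 s=0: MISS | VC [11, 20]
  [13] addr=0xdd blk=27 s=3: L1-HIT | VC [11, 20]
  [14] addr=0x27 blk=4 s=0: MISS | VC [11, 20, 12]
  [15] addr=0x45 blk=8 s=0: MISS | VC [20, 12, 4]
  [16] addr=0x24 blk=4 s=0: VC-HIT | VC [20, 12, 8]
  [17] addr=0x3a blk=7 s=3: MISS | VC [12, 8, 27]
  [18] addr=0x5c blk=11 s=3: MISS | VC [8, 27, 7]
  [19] addr=0x38 blk=7 s=3: VC-HIT | VC [8, 27, 11]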